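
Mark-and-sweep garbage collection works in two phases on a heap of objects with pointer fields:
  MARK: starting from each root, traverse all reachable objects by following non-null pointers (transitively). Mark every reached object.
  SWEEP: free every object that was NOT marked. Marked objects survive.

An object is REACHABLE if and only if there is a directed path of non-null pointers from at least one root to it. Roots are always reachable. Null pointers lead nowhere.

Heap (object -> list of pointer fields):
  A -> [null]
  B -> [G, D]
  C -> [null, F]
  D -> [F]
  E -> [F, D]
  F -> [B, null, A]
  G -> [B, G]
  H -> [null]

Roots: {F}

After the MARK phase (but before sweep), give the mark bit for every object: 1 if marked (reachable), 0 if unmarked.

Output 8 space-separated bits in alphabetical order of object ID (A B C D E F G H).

Roots: F
Mark F: refs=B null A, marked=F
Mark B: refs=G D, marked=B F
Mark A: refs=null, marked=A B F
Mark G: refs=B G, marked=A B F G
Mark D: refs=F, marked=A B D F G
Unmarked (collected): C E H

Answer: 1 1 0 1 0 1 1 0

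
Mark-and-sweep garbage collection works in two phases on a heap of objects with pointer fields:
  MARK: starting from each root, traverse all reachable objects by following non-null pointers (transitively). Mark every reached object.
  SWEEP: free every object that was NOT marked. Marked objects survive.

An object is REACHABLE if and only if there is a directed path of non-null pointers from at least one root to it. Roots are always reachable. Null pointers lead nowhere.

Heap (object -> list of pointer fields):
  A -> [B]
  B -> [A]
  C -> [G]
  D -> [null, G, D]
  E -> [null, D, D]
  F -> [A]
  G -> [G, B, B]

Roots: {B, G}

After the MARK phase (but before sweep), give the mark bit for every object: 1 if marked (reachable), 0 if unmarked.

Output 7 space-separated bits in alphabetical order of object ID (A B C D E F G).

Answer: 1 1 0 0 0 0 1

Derivation:
Roots: B G
Mark B: refs=A, marked=B
Mark G: refs=G B B, marked=B G
Mark A: refs=B, marked=A B G
Unmarked (collected): C D E F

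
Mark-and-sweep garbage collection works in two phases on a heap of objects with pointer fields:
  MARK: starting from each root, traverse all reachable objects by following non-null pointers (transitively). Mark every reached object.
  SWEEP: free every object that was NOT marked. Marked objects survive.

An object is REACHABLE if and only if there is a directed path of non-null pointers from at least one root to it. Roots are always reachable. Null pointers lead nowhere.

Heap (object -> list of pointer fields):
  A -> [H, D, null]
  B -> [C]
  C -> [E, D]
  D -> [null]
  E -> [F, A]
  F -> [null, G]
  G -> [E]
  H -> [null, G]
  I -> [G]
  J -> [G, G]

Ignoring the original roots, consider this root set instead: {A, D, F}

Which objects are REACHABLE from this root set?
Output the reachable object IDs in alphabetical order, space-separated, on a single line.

Roots: A D F
Mark A: refs=H D null, marked=A
Mark D: refs=null, marked=A D
Mark F: refs=null G, marked=A D F
Mark H: refs=null G, marked=A D F H
Mark G: refs=E, marked=A D F G H
Mark E: refs=F A, marked=A D E F G H
Unmarked (collected): B C I J

Answer: A D E F G H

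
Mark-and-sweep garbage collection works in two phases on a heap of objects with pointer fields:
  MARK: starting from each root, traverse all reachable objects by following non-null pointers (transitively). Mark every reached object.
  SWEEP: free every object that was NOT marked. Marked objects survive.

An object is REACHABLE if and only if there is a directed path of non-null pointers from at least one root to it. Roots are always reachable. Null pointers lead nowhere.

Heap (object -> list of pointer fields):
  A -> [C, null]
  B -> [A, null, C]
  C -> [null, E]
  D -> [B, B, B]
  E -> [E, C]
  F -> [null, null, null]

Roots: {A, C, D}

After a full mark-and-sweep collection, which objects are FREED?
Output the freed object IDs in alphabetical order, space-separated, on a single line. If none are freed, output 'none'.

Roots: A C D
Mark A: refs=C null, marked=A
Mark C: refs=null E, marked=A C
Mark D: refs=B B B, marked=A C D
Mark E: refs=E C, marked=A C D E
Mark B: refs=A null C, marked=A B C D E
Unmarked (collected): F

Answer: F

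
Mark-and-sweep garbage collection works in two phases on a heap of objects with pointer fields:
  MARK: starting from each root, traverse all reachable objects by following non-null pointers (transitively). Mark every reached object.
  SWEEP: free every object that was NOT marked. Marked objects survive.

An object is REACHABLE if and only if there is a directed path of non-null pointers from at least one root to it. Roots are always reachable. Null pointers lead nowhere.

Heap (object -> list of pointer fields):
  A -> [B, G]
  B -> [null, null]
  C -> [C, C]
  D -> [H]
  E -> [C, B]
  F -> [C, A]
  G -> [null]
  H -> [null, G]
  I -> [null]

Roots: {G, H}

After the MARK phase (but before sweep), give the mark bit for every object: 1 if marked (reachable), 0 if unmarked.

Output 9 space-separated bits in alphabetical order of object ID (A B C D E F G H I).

Roots: G H
Mark G: refs=null, marked=G
Mark H: refs=null G, marked=G H
Unmarked (collected): A B C D E F I

Answer: 0 0 0 0 0 0 1 1 0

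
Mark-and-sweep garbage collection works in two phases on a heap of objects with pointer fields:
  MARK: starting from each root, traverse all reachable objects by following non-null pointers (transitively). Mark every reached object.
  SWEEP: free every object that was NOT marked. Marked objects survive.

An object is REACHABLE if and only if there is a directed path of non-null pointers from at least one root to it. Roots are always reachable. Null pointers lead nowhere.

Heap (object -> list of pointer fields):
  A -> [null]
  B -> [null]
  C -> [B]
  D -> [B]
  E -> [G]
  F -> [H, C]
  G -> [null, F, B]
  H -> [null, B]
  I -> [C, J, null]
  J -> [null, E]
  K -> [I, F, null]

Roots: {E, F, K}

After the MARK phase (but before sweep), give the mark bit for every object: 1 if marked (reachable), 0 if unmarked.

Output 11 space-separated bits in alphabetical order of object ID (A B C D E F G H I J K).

Answer: 0 1 1 0 1 1 1 1 1 1 1

Derivation:
Roots: E F K
Mark E: refs=G, marked=E
Mark F: refs=H C, marked=E F
Mark K: refs=I F null, marked=E F K
Mark G: refs=null F B, marked=E F G K
Mark H: refs=null B, marked=E F G H K
Mark C: refs=B, marked=C E F G H K
Mark I: refs=C J null, marked=C E F G H I K
Mark B: refs=null, marked=B C E F G H I K
Mark J: refs=null E, marked=B C E F G H I J K
Unmarked (collected): A D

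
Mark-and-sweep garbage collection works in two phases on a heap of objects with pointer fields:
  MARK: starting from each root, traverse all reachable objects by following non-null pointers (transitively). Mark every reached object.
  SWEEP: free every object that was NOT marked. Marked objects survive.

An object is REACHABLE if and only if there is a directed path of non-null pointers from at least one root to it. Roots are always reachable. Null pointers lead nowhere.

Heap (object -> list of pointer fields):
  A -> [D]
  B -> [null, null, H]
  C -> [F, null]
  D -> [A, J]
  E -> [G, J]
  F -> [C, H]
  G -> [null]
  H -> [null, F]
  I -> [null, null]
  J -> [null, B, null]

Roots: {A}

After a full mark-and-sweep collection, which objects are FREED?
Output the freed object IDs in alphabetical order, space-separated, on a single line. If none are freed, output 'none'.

Answer: E G I

Derivation:
Roots: A
Mark A: refs=D, marked=A
Mark D: refs=A J, marked=A D
Mark J: refs=null B null, marked=A D J
Mark B: refs=null null H, marked=A B D J
Mark H: refs=null F, marked=A B D H J
Mark F: refs=C H, marked=A B D F H J
Mark C: refs=F null, marked=A B C D F H J
Unmarked (collected): E G I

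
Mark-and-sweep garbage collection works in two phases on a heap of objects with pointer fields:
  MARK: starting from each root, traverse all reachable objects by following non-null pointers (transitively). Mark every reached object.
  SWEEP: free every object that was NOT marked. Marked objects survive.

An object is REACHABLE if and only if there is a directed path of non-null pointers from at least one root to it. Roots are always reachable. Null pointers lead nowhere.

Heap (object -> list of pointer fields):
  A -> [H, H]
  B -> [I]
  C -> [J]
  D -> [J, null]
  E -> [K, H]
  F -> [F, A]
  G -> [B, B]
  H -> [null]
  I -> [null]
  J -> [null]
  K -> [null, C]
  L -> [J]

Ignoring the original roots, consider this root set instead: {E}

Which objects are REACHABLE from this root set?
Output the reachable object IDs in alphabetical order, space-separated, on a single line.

Roots: E
Mark E: refs=K H, marked=E
Mark K: refs=null C, marked=E K
Mark H: refs=null, marked=E H K
Mark C: refs=J, marked=C E H K
Mark J: refs=null, marked=C E H J K
Unmarked (collected): A B D F G I L

Answer: C E H J K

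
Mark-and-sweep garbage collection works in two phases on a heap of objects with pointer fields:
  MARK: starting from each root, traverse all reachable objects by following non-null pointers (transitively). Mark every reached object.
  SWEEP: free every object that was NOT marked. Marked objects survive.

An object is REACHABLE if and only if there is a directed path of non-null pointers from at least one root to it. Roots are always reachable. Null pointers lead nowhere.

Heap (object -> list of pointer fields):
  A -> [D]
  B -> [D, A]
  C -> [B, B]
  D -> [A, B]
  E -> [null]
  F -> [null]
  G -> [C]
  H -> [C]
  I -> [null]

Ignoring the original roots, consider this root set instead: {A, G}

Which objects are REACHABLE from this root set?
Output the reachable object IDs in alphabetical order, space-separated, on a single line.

Roots: A G
Mark A: refs=D, marked=A
Mark G: refs=C, marked=A G
Mark D: refs=A B, marked=A D G
Mark C: refs=B B, marked=A C D G
Mark B: refs=D A, marked=A B C D G
Unmarked (collected): E F H I

Answer: A B C D G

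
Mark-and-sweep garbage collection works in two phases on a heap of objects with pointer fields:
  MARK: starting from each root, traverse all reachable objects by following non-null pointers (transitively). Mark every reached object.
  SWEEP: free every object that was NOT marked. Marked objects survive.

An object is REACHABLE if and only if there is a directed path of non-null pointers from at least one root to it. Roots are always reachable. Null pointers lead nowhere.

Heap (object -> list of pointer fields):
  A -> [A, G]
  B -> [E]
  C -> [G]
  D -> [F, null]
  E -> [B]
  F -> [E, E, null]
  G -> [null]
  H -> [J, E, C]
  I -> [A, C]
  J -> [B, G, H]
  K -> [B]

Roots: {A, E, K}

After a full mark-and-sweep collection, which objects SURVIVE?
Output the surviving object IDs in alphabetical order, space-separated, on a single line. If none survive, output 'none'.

Roots: A E K
Mark A: refs=A G, marked=A
Mark E: refs=B, marked=A E
Mark K: refs=B, marked=A E K
Mark G: refs=null, marked=A E G K
Mark B: refs=E, marked=A B E G K
Unmarked (collected): C D F H I J

Answer: A B E G K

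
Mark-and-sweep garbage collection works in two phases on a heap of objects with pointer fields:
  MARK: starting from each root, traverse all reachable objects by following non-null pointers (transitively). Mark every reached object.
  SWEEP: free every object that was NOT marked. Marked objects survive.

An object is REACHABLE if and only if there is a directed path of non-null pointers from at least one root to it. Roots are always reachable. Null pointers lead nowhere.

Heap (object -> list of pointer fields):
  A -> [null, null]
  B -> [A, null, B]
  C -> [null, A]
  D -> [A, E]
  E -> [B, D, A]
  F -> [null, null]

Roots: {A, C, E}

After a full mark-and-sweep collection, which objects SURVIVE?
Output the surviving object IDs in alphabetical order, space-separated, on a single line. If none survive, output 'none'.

Answer: A B C D E

Derivation:
Roots: A C E
Mark A: refs=null null, marked=A
Mark C: refs=null A, marked=A C
Mark E: refs=B D A, marked=A C E
Mark B: refs=A null B, marked=A B C E
Mark D: refs=A E, marked=A B C D E
Unmarked (collected): F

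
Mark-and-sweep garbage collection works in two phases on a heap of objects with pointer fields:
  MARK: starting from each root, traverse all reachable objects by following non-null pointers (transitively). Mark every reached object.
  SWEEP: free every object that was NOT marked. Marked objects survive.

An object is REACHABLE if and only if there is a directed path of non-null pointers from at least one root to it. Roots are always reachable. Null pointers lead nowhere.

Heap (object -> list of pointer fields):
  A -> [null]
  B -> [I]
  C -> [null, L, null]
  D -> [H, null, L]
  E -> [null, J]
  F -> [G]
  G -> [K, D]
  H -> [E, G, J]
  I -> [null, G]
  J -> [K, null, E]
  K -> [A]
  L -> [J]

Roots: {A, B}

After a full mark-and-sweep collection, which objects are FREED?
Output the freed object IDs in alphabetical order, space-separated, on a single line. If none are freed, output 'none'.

Roots: A B
Mark A: refs=null, marked=A
Mark B: refs=I, marked=A B
Mark I: refs=null G, marked=A B I
Mark G: refs=K D, marked=A B G I
Mark K: refs=A, marked=A B G I K
Mark D: refs=H null L, marked=A B D G I K
Mark H: refs=E G J, marked=A B D G H I K
Mark L: refs=J, marked=A B D G H I K L
Mark E: refs=null J, marked=A B D E G H I K L
Mark J: refs=K null E, marked=A B D E G H I J K L
Unmarked (collected): C F

Answer: C F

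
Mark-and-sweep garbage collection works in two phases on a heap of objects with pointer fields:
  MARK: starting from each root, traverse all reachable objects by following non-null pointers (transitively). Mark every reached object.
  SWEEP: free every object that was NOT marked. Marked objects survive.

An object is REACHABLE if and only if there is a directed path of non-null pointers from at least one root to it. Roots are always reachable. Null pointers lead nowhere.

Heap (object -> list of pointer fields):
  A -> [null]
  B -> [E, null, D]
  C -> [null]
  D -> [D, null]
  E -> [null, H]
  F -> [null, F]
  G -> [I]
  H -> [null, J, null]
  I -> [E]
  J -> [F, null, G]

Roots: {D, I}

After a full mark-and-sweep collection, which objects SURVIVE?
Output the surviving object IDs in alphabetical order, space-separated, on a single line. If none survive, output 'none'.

Roots: D I
Mark D: refs=D null, marked=D
Mark I: refs=E, marked=D I
Mark E: refs=null H, marked=D E I
Mark H: refs=null J null, marked=D E H I
Mark J: refs=F null G, marked=D E H I J
Mark F: refs=null F, marked=D E F H I J
Mark G: refs=I, marked=D E F G H I J
Unmarked (collected): A B C

Answer: D E F G H I J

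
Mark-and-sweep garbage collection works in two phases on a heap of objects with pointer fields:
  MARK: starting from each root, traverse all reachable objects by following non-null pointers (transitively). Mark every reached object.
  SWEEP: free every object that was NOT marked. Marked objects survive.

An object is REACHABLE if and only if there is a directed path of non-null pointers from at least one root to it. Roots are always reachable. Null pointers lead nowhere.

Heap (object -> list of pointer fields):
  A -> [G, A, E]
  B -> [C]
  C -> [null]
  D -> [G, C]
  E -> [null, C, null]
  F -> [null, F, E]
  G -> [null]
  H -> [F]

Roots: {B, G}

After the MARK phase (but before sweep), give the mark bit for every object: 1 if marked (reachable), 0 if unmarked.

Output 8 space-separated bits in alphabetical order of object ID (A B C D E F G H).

Answer: 0 1 1 0 0 0 1 0

Derivation:
Roots: B G
Mark B: refs=C, marked=B
Mark G: refs=null, marked=B G
Mark C: refs=null, marked=B C G
Unmarked (collected): A D E F H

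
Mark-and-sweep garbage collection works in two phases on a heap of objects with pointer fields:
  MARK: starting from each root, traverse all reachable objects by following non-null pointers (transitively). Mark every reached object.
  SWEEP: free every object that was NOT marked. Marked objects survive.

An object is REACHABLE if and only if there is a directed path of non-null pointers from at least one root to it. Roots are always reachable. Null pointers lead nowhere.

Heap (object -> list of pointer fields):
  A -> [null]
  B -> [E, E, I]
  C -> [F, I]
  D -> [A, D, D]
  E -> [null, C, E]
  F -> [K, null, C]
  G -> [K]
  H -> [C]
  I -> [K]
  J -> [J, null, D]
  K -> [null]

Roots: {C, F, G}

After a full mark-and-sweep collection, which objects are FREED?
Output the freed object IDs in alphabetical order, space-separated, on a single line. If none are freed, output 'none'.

Answer: A B D E H J

Derivation:
Roots: C F G
Mark C: refs=F I, marked=C
Mark F: refs=K null C, marked=C F
Mark G: refs=K, marked=C F G
Mark I: refs=K, marked=C F G I
Mark K: refs=null, marked=C F G I K
Unmarked (collected): A B D E H J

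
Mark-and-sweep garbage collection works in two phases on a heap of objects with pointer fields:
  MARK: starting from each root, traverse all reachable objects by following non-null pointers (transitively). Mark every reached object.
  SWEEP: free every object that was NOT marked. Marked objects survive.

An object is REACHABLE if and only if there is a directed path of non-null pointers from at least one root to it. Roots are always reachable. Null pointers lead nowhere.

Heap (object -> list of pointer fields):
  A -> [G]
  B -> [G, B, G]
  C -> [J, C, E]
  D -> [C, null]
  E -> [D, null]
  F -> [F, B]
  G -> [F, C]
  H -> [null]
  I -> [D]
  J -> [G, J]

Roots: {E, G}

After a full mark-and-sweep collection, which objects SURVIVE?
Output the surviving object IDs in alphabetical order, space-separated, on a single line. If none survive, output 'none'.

Roots: E G
Mark E: refs=D null, marked=E
Mark G: refs=F C, marked=E G
Mark D: refs=C null, marked=D E G
Mark F: refs=F B, marked=D E F G
Mark C: refs=J C E, marked=C D E F G
Mark B: refs=G B G, marked=B C D E F G
Mark J: refs=G J, marked=B C D E F G J
Unmarked (collected): A H I

Answer: B C D E F G J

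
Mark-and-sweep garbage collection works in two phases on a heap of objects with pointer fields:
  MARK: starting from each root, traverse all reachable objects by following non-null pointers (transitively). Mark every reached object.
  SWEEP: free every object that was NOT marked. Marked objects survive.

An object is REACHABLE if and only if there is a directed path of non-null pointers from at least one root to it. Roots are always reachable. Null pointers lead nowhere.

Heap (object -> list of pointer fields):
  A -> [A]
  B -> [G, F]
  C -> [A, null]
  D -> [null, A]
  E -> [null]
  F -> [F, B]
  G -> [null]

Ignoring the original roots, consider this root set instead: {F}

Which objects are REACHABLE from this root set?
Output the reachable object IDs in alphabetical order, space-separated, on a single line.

Answer: B F G

Derivation:
Roots: F
Mark F: refs=F B, marked=F
Mark B: refs=G F, marked=B F
Mark G: refs=null, marked=B F G
Unmarked (collected): A C D E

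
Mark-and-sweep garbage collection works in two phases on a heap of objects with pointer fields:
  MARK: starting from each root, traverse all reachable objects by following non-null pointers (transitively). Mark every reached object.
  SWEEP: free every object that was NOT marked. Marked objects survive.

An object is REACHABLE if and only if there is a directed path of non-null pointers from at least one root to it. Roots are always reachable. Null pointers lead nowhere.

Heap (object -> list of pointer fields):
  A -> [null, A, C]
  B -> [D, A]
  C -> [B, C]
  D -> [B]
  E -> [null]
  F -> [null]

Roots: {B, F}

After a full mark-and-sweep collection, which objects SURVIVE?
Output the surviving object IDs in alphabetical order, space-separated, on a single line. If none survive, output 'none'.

Answer: A B C D F

Derivation:
Roots: B F
Mark B: refs=D A, marked=B
Mark F: refs=null, marked=B F
Mark D: refs=B, marked=B D F
Mark A: refs=null A C, marked=A B D F
Mark C: refs=B C, marked=A B C D F
Unmarked (collected): E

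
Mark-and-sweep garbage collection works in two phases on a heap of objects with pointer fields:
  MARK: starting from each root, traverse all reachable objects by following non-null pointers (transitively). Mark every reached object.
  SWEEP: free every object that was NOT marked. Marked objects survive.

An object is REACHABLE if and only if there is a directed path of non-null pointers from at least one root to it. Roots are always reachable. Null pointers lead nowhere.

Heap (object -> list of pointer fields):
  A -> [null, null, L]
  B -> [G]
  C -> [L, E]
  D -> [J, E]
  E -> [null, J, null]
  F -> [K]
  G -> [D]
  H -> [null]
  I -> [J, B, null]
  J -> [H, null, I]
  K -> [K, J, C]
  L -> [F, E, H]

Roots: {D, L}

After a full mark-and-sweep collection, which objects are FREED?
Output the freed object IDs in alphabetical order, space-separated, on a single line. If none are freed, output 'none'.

Roots: D L
Mark D: refs=J E, marked=D
Mark L: refs=F E H, marked=D L
Mark J: refs=H null I, marked=D J L
Mark E: refs=null J null, marked=D E J L
Mark F: refs=K, marked=D E F J L
Mark H: refs=null, marked=D E F H J L
Mark I: refs=J B null, marked=D E F H I J L
Mark K: refs=K J C, marked=D E F H I J K L
Mark B: refs=G, marked=B D E F H I J K L
Mark C: refs=L E, marked=B C D E F H I J K L
Mark G: refs=D, marked=B C D E F G H I J K L
Unmarked (collected): A

Answer: A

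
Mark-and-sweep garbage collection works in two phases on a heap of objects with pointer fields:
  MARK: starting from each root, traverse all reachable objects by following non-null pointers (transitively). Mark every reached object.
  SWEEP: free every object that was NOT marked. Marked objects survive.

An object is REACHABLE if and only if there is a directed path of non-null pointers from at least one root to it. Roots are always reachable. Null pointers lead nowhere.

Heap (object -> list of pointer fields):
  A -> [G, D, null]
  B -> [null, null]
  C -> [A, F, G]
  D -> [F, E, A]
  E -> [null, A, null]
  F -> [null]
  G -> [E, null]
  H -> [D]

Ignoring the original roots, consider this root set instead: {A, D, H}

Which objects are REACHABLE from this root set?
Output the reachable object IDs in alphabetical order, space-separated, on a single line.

Roots: A D H
Mark A: refs=G D null, marked=A
Mark D: refs=F E A, marked=A D
Mark H: refs=D, marked=A D H
Mark G: refs=E null, marked=A D G H
Mark F: refs=null, marked=A D F G H
Mark E: refs=null A null, marked=A D E F G H
Unmarked (collected): B C

Answer: A D E F G H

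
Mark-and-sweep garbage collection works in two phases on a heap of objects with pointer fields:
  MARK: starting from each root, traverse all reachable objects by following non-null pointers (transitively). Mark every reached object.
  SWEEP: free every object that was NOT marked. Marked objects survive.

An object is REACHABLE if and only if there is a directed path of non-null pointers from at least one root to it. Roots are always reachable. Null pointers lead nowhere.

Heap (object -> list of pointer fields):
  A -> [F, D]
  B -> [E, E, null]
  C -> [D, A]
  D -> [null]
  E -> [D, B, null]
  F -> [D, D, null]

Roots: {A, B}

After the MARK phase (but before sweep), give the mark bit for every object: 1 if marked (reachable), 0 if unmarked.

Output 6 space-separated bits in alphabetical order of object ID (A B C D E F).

Roots: A B
Mark A: refs=F D, marked=A
Mark B: refs=E E null, marked=A B
Mark F: refs=D D null, marked=A B F
Mark D: refs=null, marked=A B D F
Mark E: refs=D B null, marked=A B D E F
Unmarked (collected): C

Answer: 1 1 0 1 1 1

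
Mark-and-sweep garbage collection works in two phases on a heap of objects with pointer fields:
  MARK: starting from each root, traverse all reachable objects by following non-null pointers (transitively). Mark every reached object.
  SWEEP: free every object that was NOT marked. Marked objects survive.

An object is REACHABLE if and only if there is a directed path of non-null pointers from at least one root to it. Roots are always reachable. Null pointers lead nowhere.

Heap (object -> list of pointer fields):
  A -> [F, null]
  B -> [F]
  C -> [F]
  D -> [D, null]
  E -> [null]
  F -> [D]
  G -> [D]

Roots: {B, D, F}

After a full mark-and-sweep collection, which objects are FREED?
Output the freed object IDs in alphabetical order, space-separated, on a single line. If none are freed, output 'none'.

Answer: A C E G

Derivation:
Roots: B D F
Mark B: refs=F, marked=B
Mark D: refs=D null, marked=B D
Mark F: refs=D, marked=B D F
Unmarked (collected): A C E G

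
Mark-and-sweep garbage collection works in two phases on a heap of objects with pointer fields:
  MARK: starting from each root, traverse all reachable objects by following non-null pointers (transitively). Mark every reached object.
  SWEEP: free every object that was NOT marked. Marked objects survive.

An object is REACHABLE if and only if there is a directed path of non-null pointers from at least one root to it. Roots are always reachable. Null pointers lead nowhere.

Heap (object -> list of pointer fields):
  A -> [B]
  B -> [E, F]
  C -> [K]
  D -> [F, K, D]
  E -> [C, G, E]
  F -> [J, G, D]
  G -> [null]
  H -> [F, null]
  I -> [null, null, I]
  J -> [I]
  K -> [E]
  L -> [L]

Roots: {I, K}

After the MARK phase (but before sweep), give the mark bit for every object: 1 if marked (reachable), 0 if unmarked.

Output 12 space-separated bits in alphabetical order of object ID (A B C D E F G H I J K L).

Roots: I K
Mark I: refs=null null I, marked=I
Mark K: refs=E, marked=I K
Mark E: refs=C G E, marked=E I K
Mark C: refs=K, marked=C E I K
Mark G: refs=null, marked=C E G I K
Unmarked (collected): A B D F H J L

Answer: 0 0 1 0 1 0 1 0 1 0 1 0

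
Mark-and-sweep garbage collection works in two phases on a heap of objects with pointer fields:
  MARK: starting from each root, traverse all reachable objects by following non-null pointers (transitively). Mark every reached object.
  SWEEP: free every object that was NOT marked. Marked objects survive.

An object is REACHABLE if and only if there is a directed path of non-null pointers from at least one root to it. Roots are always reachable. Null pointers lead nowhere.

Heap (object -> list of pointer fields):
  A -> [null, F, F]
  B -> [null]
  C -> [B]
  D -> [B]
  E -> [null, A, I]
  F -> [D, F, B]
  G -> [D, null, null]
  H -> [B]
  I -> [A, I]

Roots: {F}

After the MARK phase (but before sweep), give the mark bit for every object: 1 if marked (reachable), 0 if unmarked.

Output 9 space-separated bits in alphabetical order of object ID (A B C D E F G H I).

Answer: 0 1 0 1 0 1 0 0 0

Derivation:
Roots: F
Mark F: refs=D F B, marked=F
Mark D: refs=B, marked=D F
Mark B: refs=null, marked=B D F
Unmarked (collected): A C E G H I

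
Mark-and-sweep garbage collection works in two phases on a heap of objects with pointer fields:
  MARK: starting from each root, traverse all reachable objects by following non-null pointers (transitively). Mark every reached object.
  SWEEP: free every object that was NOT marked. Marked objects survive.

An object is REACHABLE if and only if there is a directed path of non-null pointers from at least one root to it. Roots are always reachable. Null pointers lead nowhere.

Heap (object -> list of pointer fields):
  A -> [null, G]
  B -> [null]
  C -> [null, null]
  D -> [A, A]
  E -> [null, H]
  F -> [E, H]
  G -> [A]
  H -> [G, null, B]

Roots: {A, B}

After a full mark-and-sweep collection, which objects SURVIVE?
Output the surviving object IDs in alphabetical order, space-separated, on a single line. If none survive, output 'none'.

Roots: A B
Mark A: refs=null G, marked=A
Mark B: refs=null, marked=A B
Mark G: refs=A, marked=A B G
Unmarked (collected): C D E F H

Answer: A B G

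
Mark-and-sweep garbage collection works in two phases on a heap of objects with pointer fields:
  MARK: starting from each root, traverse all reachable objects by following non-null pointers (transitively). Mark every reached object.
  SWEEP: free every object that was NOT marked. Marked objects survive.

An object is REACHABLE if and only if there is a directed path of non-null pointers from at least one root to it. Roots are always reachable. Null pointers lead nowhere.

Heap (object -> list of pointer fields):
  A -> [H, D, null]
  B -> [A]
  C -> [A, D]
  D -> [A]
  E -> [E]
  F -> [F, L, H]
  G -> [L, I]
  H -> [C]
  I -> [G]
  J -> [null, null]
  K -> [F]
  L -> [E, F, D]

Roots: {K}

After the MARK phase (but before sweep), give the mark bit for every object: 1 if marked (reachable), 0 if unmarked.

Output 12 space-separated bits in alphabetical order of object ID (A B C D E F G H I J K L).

Answer: 1 0 1 1 1 1 0 1 0 0 1 1

Derivation:
Roots: K
Mark K: refs=F, marked=K
Mark F: refs=F L H, marked=F K
Mark L: refs=E F D, marked=F K L
Mark H: refs=C, marked=F H K L
Mark E: refs=E, marked=E F H K L
Mark D: refs=A, marked=D E F H K L
Mark C: refs=A D, marked=C D E F H K L
Mark A: refs=H D null, marked=A C D E F H K L
Unmarked (collected): B G I J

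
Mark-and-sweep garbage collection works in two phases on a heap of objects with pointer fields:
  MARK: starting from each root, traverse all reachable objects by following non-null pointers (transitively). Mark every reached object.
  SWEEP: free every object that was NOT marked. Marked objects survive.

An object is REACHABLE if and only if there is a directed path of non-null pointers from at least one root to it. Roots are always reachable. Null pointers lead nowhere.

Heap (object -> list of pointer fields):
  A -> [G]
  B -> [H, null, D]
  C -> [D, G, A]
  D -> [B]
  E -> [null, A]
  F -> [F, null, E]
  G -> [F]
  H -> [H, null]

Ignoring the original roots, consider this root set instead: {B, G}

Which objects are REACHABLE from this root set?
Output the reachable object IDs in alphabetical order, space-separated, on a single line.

Roots: B G
Mark B: refs=H null D, marked=B
Mark G: refs=F, marked=B G
Mark H: refs=H null, marked=B G H
Mark D: refs=B, marked=B D G H
Mark F: refs=F null E, marked=B D F G H
Mark E: refs=null A, marked=B D E F G H
Mark A: refs=G, marked=A B D E F G H
Unmarked (collected): C

Answer: A B D E F G H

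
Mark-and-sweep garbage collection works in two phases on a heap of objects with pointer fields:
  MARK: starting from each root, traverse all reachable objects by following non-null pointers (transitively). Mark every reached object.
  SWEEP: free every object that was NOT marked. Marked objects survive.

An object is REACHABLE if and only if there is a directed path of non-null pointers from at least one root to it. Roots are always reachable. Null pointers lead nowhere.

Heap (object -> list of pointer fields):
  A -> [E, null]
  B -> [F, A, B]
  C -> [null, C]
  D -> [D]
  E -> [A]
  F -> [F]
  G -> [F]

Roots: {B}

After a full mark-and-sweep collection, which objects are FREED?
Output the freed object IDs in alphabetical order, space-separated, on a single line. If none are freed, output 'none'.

Roots: B
Mark B: refs=F A B, marked=B
Mark F: refs=F, marked=B F
Mark A: refs=E null, marked=A B F
Mark E: refs=A, marked=A B E F
Unmarked (collected): C D G

Answer: C D G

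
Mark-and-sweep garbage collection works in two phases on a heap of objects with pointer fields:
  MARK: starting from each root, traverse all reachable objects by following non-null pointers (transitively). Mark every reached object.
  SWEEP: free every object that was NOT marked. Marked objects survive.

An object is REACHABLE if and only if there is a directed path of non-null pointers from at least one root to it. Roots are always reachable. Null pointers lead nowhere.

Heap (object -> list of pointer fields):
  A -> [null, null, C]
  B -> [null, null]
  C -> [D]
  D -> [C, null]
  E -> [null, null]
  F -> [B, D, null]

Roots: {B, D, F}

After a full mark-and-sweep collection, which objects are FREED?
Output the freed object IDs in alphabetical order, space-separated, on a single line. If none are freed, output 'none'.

Roots: B D F
Mark B: refs=null null, marked=B
Mark D: refs=C null, marked=B D
Mark F: refs=B D null, marked=B D F
Mark C: refs=D, marked=B C D F
Unmarked (collected): A E

Answer: A E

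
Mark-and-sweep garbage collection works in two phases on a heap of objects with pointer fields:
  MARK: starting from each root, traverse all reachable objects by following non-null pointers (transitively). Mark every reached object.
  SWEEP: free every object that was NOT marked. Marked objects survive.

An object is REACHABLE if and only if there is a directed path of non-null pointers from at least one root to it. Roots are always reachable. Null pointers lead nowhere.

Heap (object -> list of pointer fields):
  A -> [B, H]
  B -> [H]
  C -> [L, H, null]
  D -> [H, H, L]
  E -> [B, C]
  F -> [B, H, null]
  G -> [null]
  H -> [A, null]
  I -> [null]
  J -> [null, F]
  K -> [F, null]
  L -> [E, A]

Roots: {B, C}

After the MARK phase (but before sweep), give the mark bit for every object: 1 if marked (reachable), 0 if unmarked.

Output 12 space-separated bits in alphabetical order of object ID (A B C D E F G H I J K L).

Answer: 1 1 1 0 1 0 0 1 0 0 0 1

Derivation:
Roots: B C
Mark B: refs=H, marked=B
Mark C: refs=L H null, marked=B C
Mark H: refs=A null, marked=B C H
Mark L: refs=E A, marked=B C H L
Mark A: refs=B H, marked=A B C H L
Mark E: refs=B C, marked=A B C E H L
Unmarked (collected): D F G I J K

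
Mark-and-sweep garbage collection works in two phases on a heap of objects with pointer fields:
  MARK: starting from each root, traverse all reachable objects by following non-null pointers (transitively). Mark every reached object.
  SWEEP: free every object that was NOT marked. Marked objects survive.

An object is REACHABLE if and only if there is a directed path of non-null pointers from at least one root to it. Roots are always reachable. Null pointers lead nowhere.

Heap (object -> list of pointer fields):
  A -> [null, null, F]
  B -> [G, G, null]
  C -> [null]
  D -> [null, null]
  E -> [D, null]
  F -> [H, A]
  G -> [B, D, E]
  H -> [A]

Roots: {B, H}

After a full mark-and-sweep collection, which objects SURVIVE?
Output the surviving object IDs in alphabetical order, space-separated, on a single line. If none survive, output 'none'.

Roots: B H
Mark B: refs=G G null, marked=B
Mark H: refs=A, marked=B H
Mark G: refs=B D E, marked=B G H
Mark A: refs=null null F, marked=A B G H
Mark D: refs=null null, marked=A B D G H
Mark E: refs=D null, marked=A B D E G H
Mark F: refs=H A, marked=A B D E F G H
Unmarked (collected): C

Answer: A B D E F G H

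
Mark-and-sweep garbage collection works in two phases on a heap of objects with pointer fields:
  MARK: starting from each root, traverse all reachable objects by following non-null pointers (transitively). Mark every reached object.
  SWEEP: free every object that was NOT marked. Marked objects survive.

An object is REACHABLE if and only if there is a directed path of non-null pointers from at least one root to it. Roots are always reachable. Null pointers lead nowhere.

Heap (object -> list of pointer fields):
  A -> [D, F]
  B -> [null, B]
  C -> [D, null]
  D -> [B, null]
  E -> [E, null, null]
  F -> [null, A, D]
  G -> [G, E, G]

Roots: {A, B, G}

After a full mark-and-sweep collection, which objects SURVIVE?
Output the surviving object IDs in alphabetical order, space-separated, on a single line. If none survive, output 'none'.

Answer: A B D E F G

Derivation:
Roots: A B G
Mark A: refs=D F, marked=A
Mark B: refs=null B, marked=A B
Mark G: refs=G E G, marked=A B G
Mark D: refs=B null, marked=A B D G
Mark F: refs=null A D, marked=A B D F G
Mark E: refs=E null null, marked=A B D E F G
Unmarked (collected): C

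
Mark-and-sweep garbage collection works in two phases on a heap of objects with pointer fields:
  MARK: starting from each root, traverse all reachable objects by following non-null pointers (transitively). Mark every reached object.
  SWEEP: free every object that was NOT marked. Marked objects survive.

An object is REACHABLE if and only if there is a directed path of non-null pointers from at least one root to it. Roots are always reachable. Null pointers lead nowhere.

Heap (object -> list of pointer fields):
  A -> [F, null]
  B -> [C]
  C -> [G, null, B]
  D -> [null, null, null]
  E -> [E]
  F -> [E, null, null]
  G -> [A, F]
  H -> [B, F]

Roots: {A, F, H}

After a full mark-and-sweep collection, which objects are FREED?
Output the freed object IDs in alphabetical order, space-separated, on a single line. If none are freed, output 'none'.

Answer: D

Derivation:
Roots: A F H
Mark A: refs=F null, marked=A
Mark F: refs=E null null, marked=A F
Mark H: refs=B F, marked=A F H
Mark E: refs=E, marked=A E F H
Mark B: refs=C, marked=A B E F H
Mark C: refs=G null B, marked=A B C E F H
Mark G: refs=A F, marked=A B C E F G H
Unmarked (collected): D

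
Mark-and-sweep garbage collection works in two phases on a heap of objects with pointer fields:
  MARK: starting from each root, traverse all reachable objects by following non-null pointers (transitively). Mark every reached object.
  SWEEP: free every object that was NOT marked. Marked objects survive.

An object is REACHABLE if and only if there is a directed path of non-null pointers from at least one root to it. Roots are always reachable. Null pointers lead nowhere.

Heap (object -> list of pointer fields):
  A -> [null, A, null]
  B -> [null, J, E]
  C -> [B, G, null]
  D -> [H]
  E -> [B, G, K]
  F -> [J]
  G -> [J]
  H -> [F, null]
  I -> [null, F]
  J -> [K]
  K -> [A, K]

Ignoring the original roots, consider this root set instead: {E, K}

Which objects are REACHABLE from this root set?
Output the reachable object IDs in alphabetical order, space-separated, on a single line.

Answer: A B E G J K

Derivation:
Roots: E K
Mark E: refs=B G K, marked=E
Mark K: refs=A K, marked=E K
Mark B: refs=null J E, marked=B E K
Mark G: refs=J, marked=B E G K
Mark A: refs=null A null, marked=A B E G K
Mark J: refs=K, marked=A B E G J K
Unmarked (collected): C D F H I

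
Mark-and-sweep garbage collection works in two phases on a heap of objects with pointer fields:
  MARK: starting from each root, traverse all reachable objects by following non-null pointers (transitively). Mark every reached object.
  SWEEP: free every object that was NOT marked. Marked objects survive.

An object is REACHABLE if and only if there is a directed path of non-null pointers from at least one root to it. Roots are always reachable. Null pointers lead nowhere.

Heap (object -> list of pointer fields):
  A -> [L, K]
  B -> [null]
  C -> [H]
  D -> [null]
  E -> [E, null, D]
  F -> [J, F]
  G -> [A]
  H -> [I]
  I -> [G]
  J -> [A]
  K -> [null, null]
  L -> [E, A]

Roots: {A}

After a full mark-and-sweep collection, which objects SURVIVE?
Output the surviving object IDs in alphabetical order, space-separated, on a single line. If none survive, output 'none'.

Answer: A D E K L

Derivation:
Roots: A
Mark A: refs=L K, marked=A
Mark L: refs=E A, marked=A L
Mark K: refs=null null, marked=A K L
Mark E: refs=E null D, marked=A E K L
Mark D: refs=null, marked=A D E K L
Unmarked (collected): B C F G H I J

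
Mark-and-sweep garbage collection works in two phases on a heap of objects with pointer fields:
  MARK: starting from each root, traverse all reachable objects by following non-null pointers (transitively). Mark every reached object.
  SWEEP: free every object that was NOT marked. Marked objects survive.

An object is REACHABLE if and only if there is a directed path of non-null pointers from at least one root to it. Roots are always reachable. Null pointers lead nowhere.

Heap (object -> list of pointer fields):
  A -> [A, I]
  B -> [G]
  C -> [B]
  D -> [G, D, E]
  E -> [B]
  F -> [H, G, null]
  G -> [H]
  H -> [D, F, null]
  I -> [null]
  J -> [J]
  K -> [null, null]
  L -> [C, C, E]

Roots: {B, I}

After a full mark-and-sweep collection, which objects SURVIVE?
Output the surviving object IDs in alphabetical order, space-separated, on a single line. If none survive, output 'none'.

Answer: B D E F G H I

Derivation:
Roots: B I
Mark B: refs=G, marked=B
Mark I: refs=null, marked=B I
Mark G: refs=H, marked=B G I
Mark H: refs=D F null, marked=B G H I
Mark D: refs=G D E, marked=B D G H I
Mark F: refs=H G null, marked=B D F G H I
Mark E: refs=B, marked=B D E F G H I
Unmarked (collected): A C J K L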